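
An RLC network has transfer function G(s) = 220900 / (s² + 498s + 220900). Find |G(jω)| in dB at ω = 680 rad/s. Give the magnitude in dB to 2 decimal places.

-5.50 dB

|(j680)² + 498(j680) + 220900| = |-2.415e+05 + j3.3864e+05| = 4.159e+05
|G(j680)| = 220900 / 4.159e+05 = 0.5311
20 log₁₀(0.5311) = -5.497 dB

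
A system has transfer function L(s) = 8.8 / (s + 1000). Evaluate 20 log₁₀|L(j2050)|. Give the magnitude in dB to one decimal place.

|j2050 + 1000| = √(2050² + 1000²) = 2281
|L(j2050)| = 8.8 / 2281 = 0.0038581
20 log₁₀(0.0038581) = -48.27 dB

-48.3 dB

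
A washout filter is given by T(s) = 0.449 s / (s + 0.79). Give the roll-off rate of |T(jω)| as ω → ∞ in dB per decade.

With 1 zero and 1 pole, the high-frequency asymptotic slope is 20 × (1 − 1) = 0 dB/decade.

0 dB/decade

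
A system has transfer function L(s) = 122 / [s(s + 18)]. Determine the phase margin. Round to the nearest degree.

70°

Gain crossover: |L(jω)| = 1 at ω ≈ 6.39 rad/s.
∠L(j6.39) = −90° − arctan(6.39/18) ≈ -109.54°
PM = 180° + (-109.54°) = 70.46°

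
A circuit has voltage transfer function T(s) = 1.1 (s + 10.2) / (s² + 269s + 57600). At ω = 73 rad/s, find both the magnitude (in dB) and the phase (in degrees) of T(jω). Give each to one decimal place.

|T| = -56.8 dB, ∠T = 61.5°

|j73 + 10.2| = √(73² + 10.2²) = 73.71
|(j73)² + 269(j73) + 57600| = |52271 + j19637| = 5.584e+04
|T(j73)| = 1.1 × 73.71 / 5.584e+04 = 0.0014521
20 log₁₀(0.0014521) = -56.76 dB
∠(j73 + 10.2) = arctan(73/10.2) = 82.05°
∠[(j73)² + 269(j73) + 57600] = ∠[52271 + j19637] = 20.59°
∠T(j73) = 82.05° − 20.59° = 61.46°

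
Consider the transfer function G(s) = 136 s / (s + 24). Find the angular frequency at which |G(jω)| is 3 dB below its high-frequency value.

24 rad/s

For a single-pole high-pass, the −3 dB point is at the pole: ω = 24 rad/s.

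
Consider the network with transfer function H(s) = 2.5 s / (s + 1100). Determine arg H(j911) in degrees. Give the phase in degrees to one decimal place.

50.4°

∠(j911) = 90.00°
∠(j911 + 1100) = arctan(911/1100) = 39.63°
∠H(j911) = 90.00° − 39.63° = 50.37°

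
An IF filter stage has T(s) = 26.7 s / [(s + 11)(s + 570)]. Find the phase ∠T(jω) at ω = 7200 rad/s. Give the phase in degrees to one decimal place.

-85.4°

∠(j7200) = 90.00°
∠(j7200 + 11) = arctan(7200/11) = 89.91°
∠(j7200 + 570) = arctan(7200/570) = 85.47°
∠T(j7200) = 90.00° − (89.91° + 85.47°) = -85.39°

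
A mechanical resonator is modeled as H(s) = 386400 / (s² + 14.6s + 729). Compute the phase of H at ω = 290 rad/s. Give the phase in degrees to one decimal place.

-177.1°

∠[(j290)² + 14.6(j290) + 729] = ∠[-83371 + j4234] = 177.09°
∠H(j290) = −177.09° = -177.09°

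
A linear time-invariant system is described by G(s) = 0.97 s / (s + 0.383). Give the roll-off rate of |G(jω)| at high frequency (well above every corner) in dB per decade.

0 dB/decade

With 1 zero and 1 pole, the high-frequency asymptotic slope is 20 × (1 − 1) = 0 dB/decade.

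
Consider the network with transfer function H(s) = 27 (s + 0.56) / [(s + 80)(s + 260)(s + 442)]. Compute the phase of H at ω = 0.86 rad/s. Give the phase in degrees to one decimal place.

56.0°

∠(j0.86 + 0.56) = arctan(0.86/0.56) = 56.93°
∠(j0.86 + 80) = arctan(0.86/80) = 0.62°
∠(j0.86 + 260) = arctan(0.86/260) = 0.19°
∠(j0.86 + 442) = arctan(0.86/442) = 0.11°
∠H(j0.86) = 56.93° − (0.62° + 0.19° + 0.11°) = 56.01°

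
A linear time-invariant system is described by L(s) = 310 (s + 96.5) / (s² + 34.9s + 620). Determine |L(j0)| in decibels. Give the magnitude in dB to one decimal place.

L(0) = 310 × 96.5 / 620 = 48.25
20 log₁₀(48.25) = 33.67 dB

33.7 dB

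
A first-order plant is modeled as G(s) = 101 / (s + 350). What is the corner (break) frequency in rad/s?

The single real pole at s = −350 gives a corner at ω = 350 rad/s.

350 rad/s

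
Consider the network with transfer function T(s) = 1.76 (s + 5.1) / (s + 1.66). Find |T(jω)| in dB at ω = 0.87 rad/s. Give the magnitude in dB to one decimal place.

13.7 dB

|j0.87 + 5.1| = √(0.87² + 5.1²) = 5.174
|j0.87 + 1.66| = √(0.87² + 1.66²) = 1.874
|T(j0.87)| = 1.76 × 5.174 / 1.874 = 4.8585
20 log₁₀(4.8585) = 13.73 dB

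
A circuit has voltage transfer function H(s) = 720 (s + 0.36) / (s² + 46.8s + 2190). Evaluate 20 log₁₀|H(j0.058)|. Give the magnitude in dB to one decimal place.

-18.4 dB

|j0.058 + 0.36| = √(0.058² + 0.36²) = 0.3646
|(j0.058)² + 46.8(j0.058) + 2190| = |2190 + j2.7144| = 2190
|H(j0.058)| = 720 × 0.3646 / 2190 = 0.11988
20 log₁₀(0.11988) = -18.42 dB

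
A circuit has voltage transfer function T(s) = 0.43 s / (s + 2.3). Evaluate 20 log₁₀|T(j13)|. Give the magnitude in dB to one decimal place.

-7.5 dB

|j13| = 13
|j13 + 2.3| = √(13² + 2.3²) = 13.2
|T(j13)| = 0.43 × 13 / 13.2 = 0.42342
20 log₁₀(0.42342) = -7.46 dB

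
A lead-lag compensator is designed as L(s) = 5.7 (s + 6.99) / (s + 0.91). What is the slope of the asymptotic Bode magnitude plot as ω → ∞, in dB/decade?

With 1 zero and 1 pole, the high-frequency asymptotic slope is 20 × (1 − 1) = 0 dB/decade.

0 dB/decade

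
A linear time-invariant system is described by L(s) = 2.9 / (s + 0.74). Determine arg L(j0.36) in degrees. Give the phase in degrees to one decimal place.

-25.9°

∠(j0.36 + 0.74) = arctan(0.36/0.74) = 25.94°
∠L(j0.36) = −25.94° = -25.94°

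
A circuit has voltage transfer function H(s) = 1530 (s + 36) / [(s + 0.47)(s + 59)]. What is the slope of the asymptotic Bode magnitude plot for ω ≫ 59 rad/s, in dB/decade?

With 1 zero and 2 poles, the high-frequency asymptotic slope is 20 × (1 − 2) = -20 dB/decade.

-20 dB/decade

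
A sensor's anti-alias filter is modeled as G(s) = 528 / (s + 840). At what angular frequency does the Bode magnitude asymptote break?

840 rad/sec

The single real pole at s = −840 gives a corner at ω = 840 rad/sec.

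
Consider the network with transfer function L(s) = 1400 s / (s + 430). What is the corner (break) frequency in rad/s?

430 rad/s

The single real pole at s = −430 gives a corner at ω = 430 rad/s.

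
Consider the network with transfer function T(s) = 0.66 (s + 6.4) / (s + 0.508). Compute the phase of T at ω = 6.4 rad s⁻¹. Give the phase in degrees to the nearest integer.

-40°

∠(j6.4 + 6.4) = arctan(6.4/6.4) = 45.00°
∠(j6.4 + 0.508) = arctan(6.4/0.508) = 85.46°
∠T(j6.4) = 45.00° − 85.46° = -40.46°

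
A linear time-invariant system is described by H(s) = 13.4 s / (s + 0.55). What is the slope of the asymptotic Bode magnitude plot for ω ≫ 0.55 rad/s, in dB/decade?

0 dB/decade

With 1 zero and 1 pole, the high-frequency asymptotic slope is 20 × (1 − 1) = 0 dB/decade.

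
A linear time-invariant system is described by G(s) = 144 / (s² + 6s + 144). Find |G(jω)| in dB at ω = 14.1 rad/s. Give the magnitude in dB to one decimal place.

3.1 dB

|(j14.1)² + 6(j14.1) + 144| = |-54.81 + j84.6| = 100.8
|G(j14.1)| = 144 / 100.8 = 1.4285
20 log₁₀(1.4285) = 3.10 dB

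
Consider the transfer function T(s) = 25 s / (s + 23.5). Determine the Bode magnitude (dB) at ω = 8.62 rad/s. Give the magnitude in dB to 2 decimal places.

|j8.62| = 8.62
|j8.62 + 23.5| = √(8.62² + 23.5²) = 25.03
|T(j8.62)| = 25 × 8.62 / 25.03 = 8.6093
20 log₁₀(8.6093) = 18.699 dB

18.70 dB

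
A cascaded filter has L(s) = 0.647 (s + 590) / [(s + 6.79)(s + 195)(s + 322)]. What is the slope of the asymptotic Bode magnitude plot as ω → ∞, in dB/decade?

With 1 zero and 3 poles, the high-frequency asymptotic slope is 20 × (1 − 3) = -40 dB/decade.

-40 dB/decade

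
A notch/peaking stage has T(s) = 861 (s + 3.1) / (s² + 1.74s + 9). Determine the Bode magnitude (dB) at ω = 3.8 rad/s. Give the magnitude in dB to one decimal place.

53.9 dB

|j3.8 + 3.1| = √(3.8² + 3.1²) = 4.904
|(j3.8)² + 1.74(j3.8) + 9| = |-5.44 + j6.612| = 8.562
|T(j3.8)| = 861 × 4.904 / 8.562 = 493.14
20 log₁₀(493.14) = 53.86 dB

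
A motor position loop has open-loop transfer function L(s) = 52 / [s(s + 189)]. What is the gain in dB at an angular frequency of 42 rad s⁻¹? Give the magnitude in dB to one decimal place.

|j42 + 189| = √(42² + 189²) = 193.6
|j42| = 42
|L(j42)| = 52 / (193.6 × 42) = 0.0063948
20 log₁₀(0.0063948) = -43.88 dB

-43.9 dB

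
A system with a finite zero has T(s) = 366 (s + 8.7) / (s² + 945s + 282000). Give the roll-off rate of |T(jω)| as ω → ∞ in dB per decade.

With 1 zero and 2 poles, the high-frequency asymptotic slope is 20 × (1 − 2) = -20 dB/decade.

-20 dB/decade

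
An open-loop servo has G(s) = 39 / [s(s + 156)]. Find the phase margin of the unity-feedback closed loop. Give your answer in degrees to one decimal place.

Gain crossover: |G(jω)| = 1 at ω ≈ 0.25 rad s⁻¹.
∠G(j0.25) = −90° − arctan(0.25/156) ≈ -90.09°
PM = 180° + (-90.09°) = 89.91°

89.9°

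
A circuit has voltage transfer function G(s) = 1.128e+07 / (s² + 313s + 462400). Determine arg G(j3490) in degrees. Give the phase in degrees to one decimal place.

-174.7°

∠[(j3490)² + 313(j3490) + 462400] = ∠[-1.1718e+07 + j1.0924e+06] = 174.67°
∠G(j3490) = −174.67° = -174.67°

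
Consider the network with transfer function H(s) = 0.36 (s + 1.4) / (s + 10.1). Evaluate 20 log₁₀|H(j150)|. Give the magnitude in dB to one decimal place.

-8.9 dB

|j150 + 1.4| = √(150² + 1.4²) = 150
|j150 + 10.1| = √(150² + 10.1²) = 150.3
|H(j150)| = 0.36 × 150 / 150.3 = 0.3592
20 log₁₀(0.3592) = -8.89 dB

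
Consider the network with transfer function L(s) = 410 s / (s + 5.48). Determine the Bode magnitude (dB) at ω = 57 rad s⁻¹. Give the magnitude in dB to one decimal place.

|j57| = 57
|j57 + 5.48| = √(57² + 5.48²) = 57.26
|L(j57)| = 410 × 57 / 57.26 = 408.12
20 log₁₀(408.12) = 52.22 dB

52.2 dB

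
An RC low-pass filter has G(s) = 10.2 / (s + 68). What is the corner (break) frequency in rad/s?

The single real pole at s = −68 gives a corner at ω = 68 rad/s.

68 rad/s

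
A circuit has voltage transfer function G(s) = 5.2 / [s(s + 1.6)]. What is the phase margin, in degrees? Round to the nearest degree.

38 deg

Gain crossover: |G(jω)| = 1 at ω ≈ 2.02 rad s⁻¹.
∠G(j2.02) = −90° − arctan(2.02/1.6) ≈ -141.60°
PM = 180° + (-141.60°) = 38.40°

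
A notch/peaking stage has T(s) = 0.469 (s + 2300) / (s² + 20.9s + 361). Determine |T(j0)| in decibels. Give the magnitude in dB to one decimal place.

9.5 dB

T(0) = 0.469 × 2300 / 361 = 2.9881
20 log₁₀(2.9881) = 9.51 dB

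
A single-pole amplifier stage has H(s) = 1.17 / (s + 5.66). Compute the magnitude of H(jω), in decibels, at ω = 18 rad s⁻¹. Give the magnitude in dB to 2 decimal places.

-24.15 dB

|j18 + 5.66| = √(18² + 5.66²) = 18.87
|H(j18)| = 1.17 / 18.87 = 0.062007
20 log₁₀(0.062007) = -24.151 dB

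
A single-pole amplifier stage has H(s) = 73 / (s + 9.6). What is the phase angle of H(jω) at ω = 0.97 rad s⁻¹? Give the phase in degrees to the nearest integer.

-6°

∠(j0.97 + 9.6) = arctan(0.97/9.6) = 5.77°
∠H(j0.97) = −5.77° = -5.77°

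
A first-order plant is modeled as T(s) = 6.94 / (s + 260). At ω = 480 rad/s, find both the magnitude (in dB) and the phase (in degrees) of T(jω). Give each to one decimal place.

|j480 + 260| = √(480² + 260²) = 545.9
|T(j480)| = 6.94 / 545.9 = 0.012713
20 log₁₀(0.012713) = -37.91 dB
∠(j480 + 260) = arctan(480/260) = 61.56°
∠T(j480) = −61.56° = -61.56°

|T| = -37.9 dB, ∠T = -61.6°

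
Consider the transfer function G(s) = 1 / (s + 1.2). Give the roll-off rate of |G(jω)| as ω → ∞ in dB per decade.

With 0 zeros and 1 pole, the high-frequency asymptotic slope is 20 × (0 − 1) = -20 dB/decade.

-20 dB/decade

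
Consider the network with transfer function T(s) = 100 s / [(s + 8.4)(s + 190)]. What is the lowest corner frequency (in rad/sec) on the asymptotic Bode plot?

8.4 rad/sec

Break frequencies occur at each pole and zero magnitude: 8.4 rad/sec, 190 rad/sec.
The lowest is 8.4 rad/sec.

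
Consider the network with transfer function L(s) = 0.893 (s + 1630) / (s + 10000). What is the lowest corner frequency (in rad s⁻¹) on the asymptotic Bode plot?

1630 rad s⁻¹

Break frequencies occur at each pole and zero magnitude: 1630 rad s⁻¹, 10000 rad s⁻¹.
The lowest is 1630 rad s⁻¹.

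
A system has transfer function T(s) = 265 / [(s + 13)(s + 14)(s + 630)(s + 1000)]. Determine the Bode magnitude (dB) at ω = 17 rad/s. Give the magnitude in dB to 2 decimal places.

|j17 + 13| = √(17² + 13²) = 21.4
|j17 + 14| = √(17² + 14²) = 22.02
|j17 + 630| = √(17² + 630²) = 630.2
|j17 + 1000| = √(17² + 1000²) = 1000
|T(j17)| = 265 / (21.4 × 22.02 × 630.2 × 1000) = 8.9203e-07
20 log₁₀(8.9203e-07) = -120.992 dB

-120.99 dB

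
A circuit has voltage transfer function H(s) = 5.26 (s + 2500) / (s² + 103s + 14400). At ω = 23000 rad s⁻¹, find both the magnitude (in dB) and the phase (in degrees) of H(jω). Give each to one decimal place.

|j23000 + 2500| = √(23000² + 2500²) = 2.314e+04
|(j23000)² + 103(j23000) + 14400| = |-5.2899e+08 + j2.369e+06| = 5.29e+08
|H(j23000)| = 5.26 × 2.314e+04 / 5.29e+08 = 0.00023005
20 log₁₀(0.00023005) = -72.76 dB
∠(j23000 + 2500) = arctan(23000/2500) = 83.80°
∠[(j23000)² + 103(j23000) + 14400] = ∠[-5.2899e+08 + j2.369e+06] = 179.74°
∠H(j23000) = 83.80° − 179.74° = -95.95°

|H| = -72.8 dB, ∠H = -95.9°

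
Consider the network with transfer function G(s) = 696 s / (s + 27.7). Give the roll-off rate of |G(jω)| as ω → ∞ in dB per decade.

With 1 zero and 1 pole, the high-frequency asymptotic slope is 20 × (1 − 1) = 0 dB/decade.

0 dB/decade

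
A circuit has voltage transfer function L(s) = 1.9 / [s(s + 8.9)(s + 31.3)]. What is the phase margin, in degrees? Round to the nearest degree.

Gain crossover: |L(jω)| = 1 at ω ≈ 0.00682 rad/s.
∠L(j0.00682) = −90° − arctan(0.00682/8.9) − arctan(0.00682/31.3) ≈ -90.06°
PM = 180° + (-90.06°) = 89.94°

90°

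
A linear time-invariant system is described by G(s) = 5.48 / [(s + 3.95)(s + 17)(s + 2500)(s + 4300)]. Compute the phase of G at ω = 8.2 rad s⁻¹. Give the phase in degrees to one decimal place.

-90.3°

∠(j8.2 + 3.95) = arctan(8.2/3.95) = 64.28°
∠(j8.2 + 17) = arctan(8.2/17) = 25.75°
∠(j8.2 + 2500) = arctan(8.2/2500) = 0.19°
∠(j8.2 + 4300) = arctan(8.2/4300) = 0.11°
∠G(j8.2) = − (64.28° + 25.75° + 0.19° + 0.11°) = -90.33°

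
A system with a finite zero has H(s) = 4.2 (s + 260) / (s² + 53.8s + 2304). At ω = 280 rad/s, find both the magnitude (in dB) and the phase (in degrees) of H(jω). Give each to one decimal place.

|H| = -33.7 dB, ∠H = -121.7°

|j280 + 260| = √(280² + 260²) = 382.1
|(j280)² + 53.8(j280) + 2304| = |-76096 + j15064| = 7.757e+04
|H(j280)| = 4.2 × 382.1 / 7.757e+04 = 0.020688
20 log₁₀(0.020688) = -33.69 dB
∠(j280 + 260) = arctan(280/260) = 47.12°
∠[(j280)² + 53.8(j280) + 2304] = ∠[-76096 + j15064] = 168.80°
∠H(j280) = 47.12° − 168.80° = -121.68°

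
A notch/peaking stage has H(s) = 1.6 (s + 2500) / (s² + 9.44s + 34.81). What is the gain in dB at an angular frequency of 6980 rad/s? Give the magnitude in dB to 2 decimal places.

-72.27 dB

|j6980 + 2500| = √(6980² + 2500²) = 7414
|(j6980)² + 9.44(j6980) + 34.81| = |-4.872e+07 + j65891| = 4.872e+07
|H(j6980)| = 1.6 × 7414 / 4.872e+07 = 0.00024349
20 log₁₀(0.00024349) = -72.271 dB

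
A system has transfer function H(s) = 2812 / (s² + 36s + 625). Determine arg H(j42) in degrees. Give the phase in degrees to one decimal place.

-127.0°

∠[(j42)² + 36(j42) + 625] = ∠[-1139 + j1512] = 126.99°
∠H(j42) = −126.99° = -126.99°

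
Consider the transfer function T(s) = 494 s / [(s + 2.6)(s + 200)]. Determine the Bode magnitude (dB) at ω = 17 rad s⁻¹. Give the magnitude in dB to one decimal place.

|j17| = 17
|j17 + 2.6| = √(17² + 2.6²) = 17.2
|j17 + 200| = √(17² + 200²) = 200.7
|T(j17)| = 494 × 17 / (17.2 × 200.7) = 2.4328
20 log₁₀(2.4328) = 7.72 dB

7.7 dB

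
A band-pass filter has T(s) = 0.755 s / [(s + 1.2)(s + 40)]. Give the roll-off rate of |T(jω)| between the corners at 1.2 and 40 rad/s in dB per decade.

In this band the factors already past their corner are: 1 differentiator zero, pole at 1.2; net slope = 0 dB/decade.

0 dB/decade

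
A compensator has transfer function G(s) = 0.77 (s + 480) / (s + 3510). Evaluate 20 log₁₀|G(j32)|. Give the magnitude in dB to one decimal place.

-19.5 dB

|j32 + 480| = √(32² + 480²) = 481.1
|j32 + 3510| = √(32² + 3510²) = 3510
|G(j32)| = 0.77 × 481.1 / 3510 = 0.10553
20 log₁₀(0.10553) = -19.53 dB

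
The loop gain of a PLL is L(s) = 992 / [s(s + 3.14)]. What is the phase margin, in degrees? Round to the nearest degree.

6°

Gain crossover: |L(jω)| = 1 at ω ≈ 31.4 rad s⁻¹.
∠L(j31.4) = −90° − arctan(31.4/3.14) ≈ -174.29°
PM = 180° + (-174.29°) = 5.71°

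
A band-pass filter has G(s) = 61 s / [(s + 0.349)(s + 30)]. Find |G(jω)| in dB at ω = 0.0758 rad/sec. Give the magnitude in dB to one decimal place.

|j0.0758| = 0.0758
|j0.0758 + 0.349| = √(0.0758² + 0.349²) = 0.3571
|j0.0758 + 30| = √(0.0758² + 30²) = 30
|G(j0.0758)| = 61 × 0.0758 / (0.3571 × 30) = 0.43156
20 log₁₀(0.43156) = -7.30 dB

-7.3 dB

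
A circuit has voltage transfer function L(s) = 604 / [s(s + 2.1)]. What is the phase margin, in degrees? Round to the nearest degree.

5 deg

Gain crossover: |L(jω)| = 1 at ω ≈ 24.5 rad/sec.
∠L(j24.5) = −90° − arctan(24.5/2.1) ≈ -175.11°
PM = 180° + (-175.11°) = 4.89°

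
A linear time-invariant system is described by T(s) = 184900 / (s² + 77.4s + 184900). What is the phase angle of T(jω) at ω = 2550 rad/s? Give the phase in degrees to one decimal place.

-178.2°

∠[(j2550)² + 77.4(j2550) + 184900] = ∠[-6.3176e+06 + j1.9737e+05] = 178.21°
∠T(j2550) = −178.21° = -178.21°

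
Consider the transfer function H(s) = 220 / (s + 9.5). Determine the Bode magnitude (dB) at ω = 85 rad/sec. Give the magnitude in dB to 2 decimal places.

|j85 + 9.5| = √(85² + 9.5²) = 85.53
|H(j85)| = 220 / 85.53 = 2.5722
20 log₁₀(2.5722) = 8.206 dB

8.21 dB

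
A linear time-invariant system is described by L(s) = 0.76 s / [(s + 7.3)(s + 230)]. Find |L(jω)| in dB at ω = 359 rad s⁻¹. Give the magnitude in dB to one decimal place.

-55.0 dB

|j359| = 359
|j359 + 7.3| = √(359² + 7.3²) = 359.1
|j359 + 230| = √(359² + 230²) = 426.4
|L(j359)| = 0.76 × 359 / (359.1 × 426.4) = 0.0017822
20 log₁₀(0.0017822) = -54.98 dB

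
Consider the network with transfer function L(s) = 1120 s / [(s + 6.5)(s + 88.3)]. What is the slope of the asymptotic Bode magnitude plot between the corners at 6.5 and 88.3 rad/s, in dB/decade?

In this band the factors already past their corner are: 1 differentiator zero, pole at 6.5; net slope = 0 dB/decade.

0 dB/decade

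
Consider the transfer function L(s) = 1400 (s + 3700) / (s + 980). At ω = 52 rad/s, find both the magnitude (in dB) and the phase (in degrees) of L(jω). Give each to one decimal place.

|j52 + 3700| = √(52² + 3700²) = 3700
|j52 + 980| = √(52² + 980²) = 981.4
|L(j52)| = 1400 × 3700 / 981.4 = 5278.8
20 log₁₀(5278.8) = 74.45 dB
∠(j52 + 3700) = arctan(52/3700) = 0.81°
∠(j52 + 980) = arctan(52/980) = 3.04°
∠L(j52) = 0.81° − 3.04° = -2.23°

|L| = 74.5 dB, ∠L = -2.2 deg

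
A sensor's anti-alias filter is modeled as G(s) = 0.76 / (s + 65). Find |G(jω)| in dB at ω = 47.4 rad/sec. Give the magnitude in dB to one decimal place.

-40.5 dB

|j47.4 + 65| = √(47.4² + 65²) = 80.45
|G(j47.4)| = 0.76 / 80.45 = 0.0094472
20 log₁₀(0.0094472) = -40.49 dB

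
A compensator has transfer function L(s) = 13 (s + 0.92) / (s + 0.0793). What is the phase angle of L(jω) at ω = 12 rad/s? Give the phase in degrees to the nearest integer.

∠(j12 + 0.92) = arctan(12/0.92) = 85.62°
∠(j12 + 0.0793) = arctan(12/0.0793) = 89.62°
∠L(j12) = 85.62° − 89.62° = -4.01°

-4 deg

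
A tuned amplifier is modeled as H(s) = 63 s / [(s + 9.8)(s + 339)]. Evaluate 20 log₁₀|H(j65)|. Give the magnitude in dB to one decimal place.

-14.9 dB

|j65| = 65
|j65 + 9.8| = √(65² + 9.8²) = 65.73
|j65 + 339| = √(65² + 339²) = 345.2
|H(j65)| = 63 × 65 / (65.73 × 345.2) = 0.18048
20 log₁₀(0.18048) = -14.87 dB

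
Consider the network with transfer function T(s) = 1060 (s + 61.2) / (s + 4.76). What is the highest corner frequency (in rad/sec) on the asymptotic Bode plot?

Break frequencies occur at each pole and zero magnitude: 4.76 rad/sec, 61.2 rad/sec.
The highest is 61.2 rad/sec.

61.2 rad/sec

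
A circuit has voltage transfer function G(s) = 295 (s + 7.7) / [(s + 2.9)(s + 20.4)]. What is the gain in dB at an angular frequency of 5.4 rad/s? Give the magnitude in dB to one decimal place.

|j5.4 + 7.7| = √(5.4² + 7.7²) = 9.405
|j5.4 + 2.9| = √(5.4² + 2.9²) = 6.129
|j5.4 + 20.4| = √(5.4² + 20.4²) = 21.1
|G(j5.4)| = 295 × 9.405 / (6.129 × 21.1) = 21.449
20 log₁₀(21.449) = 26.63 dB

26.6 dB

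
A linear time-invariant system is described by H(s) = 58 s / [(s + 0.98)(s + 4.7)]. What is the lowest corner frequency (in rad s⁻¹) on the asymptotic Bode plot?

Break frequencies occur at each pole and zero magnitude: 0.98 rad s⁻¹, 4.7 rad s⁻¹.
The lowest is 0.98 rad s⁻¹.

0.98 rad s⁻¹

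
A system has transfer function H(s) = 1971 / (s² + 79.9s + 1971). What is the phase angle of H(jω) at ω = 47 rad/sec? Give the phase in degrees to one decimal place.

∠[(j47)² + 79.9(j47) + 1971] = ∠[-238 + j3755.3] = 93.63°
∠H(j47) = −93.63° = -93.63°

-93.6°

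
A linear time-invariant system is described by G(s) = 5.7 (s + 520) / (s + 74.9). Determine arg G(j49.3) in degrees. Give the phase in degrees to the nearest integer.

∠(j49.3 + 520) = arctan(49.3/520) = 5.42°
∠(j49.3 + 74.9) = arctan(49.3/74.9) = 33.35°
∠G(j49.3) = 5.42° − 33.35° = -27.94°

-28°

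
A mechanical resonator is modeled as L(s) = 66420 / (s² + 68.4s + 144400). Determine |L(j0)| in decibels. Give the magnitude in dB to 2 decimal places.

-6.75 dB

L(0) = 66420 / 144400 = 0.45997
20 log₁₀(0.45997) = -6.745 dB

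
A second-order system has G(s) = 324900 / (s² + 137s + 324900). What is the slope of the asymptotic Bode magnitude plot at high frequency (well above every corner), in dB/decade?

-40 dB/decade

With 0 zeros and 2 poles, the high-frequency asymptotic slope is 20 × (0 − 2) = -40 dB/decade.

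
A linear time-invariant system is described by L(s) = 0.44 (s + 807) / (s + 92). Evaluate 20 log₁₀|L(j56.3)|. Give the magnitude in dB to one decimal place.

10.4 dB

|j56.3 + 807| = √(56.3² + 807²) = 809
|j56.3 + 92| = √(56.3² + 92²) = 107.9
|L(j56.3)| = 0.44 × 809 / 107.9 = 3.3001
20 log₁₀(3.3001) = 10.37 dB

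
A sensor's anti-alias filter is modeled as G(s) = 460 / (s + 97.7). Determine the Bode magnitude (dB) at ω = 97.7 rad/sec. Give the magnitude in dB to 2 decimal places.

|j97.7 + 97.7| = √(97.7² + 97.7²) = 138.2
|G(j97.7)| = 460 / 138.2 = 3.3293
20 log₁₀(3.3293) = 10.447 dB

10.45 dB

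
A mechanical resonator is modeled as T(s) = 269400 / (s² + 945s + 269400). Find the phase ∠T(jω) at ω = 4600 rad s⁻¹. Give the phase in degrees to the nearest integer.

∠[(j4600)² + 945(j4600) + 269400] = ∠[-2.0891e+07 + j4.347e+06] = 168.25°
∠T(j4600) = −168.25° = -168.25°

-168°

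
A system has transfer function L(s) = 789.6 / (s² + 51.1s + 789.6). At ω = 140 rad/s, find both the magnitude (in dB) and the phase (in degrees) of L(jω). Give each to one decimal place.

|L| = -28.1 dB, ∠L = -159.2 deg

|(j140)² + 51.1(j140) + 789.6| = |-18810 + j7154| = 2.012e+04
|L(j140)| = 789.6 / 2.012e+04 = 0.039235
20 log₁₀(0.039235) = -28.13 dB
∠[(j140)² + 51.1(j140) + 789.6] = ∠[-18810 + j7154] = 159.18°
∠L(j140) = −159.18° = -159.18°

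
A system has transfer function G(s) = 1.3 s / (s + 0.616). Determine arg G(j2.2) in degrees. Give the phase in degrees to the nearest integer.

∠(j2.2) = 90.00°
∠(j2.2 + 0.616) = arctan(2.2/0.616) = 74.36°
∠G(j2.2) = 90.00° − 74.36° = 15.64°

16°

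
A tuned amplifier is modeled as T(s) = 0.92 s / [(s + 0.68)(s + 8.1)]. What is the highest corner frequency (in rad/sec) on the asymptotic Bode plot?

Break frequencies occur at each pole and zero magnitude: 0.68 rad/sec, 8.1 rad/sec.
The highest is 8.1 rad/sec.

8.1 rad/sec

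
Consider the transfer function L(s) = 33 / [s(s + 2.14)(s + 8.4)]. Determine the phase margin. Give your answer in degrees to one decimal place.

45.2°

Gain crossover: |L(jω)| = 1 at ω ≈ 1.49 rad/s.
∠L(j1.49) = −90° − arctan(1.49/2.14) − arctan(1.49/8.4) ≈ -134.79°
PM = 180° + (-134.79°) = 45.21°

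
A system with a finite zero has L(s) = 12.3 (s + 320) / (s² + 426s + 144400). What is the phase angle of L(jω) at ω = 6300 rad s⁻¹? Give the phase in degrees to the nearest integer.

∠(j6300 + 320) = arctan(6300/320) = 87.09°
∠[(j6300)² + 426(j6300) + 144400] = ∠[-3.9546e+07 + j2.6838e+06] = 176.12°
∠L(j6300) = 87.09° − 176.12° = -89.03°

-89°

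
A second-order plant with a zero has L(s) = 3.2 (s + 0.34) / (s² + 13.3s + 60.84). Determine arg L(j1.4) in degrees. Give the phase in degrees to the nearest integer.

59°

∠(j1.4 + 0.34) = arctan(1.4/0.34) = 76.35°
∠[(j1.4)² + 13.3(j1.4) + 60.84] = ∠[58.88 + j18.62] = 17.55°
∠L(j1.4) = 76.35° − 17.55° = 58.80°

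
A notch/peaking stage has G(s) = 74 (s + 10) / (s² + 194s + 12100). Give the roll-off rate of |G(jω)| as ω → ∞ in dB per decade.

-20 dB/decade

With 1 zero and 2 poles, the high-frequency asymptotic slope is 20 × (1 − 2) = -20 dB/decade.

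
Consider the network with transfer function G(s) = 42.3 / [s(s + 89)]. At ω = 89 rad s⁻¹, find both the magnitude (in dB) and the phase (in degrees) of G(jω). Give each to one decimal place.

|j89 + 89| = √(89² + 89²) = 125.9
|j89| = 89
|G(j89)| = 42.3 / (125.9 × 89) = 0.0037761
20 log₁₀(0.0037761) = -48.46 dB
∠(j89 + 89) = arctan(89/89) = 45.00°
∠(j89) = 90.00°
∠G(j89) = − (45.00° + 90.00°) = -135.00°

|G| = -48.5 dB, ∠G = -135.0°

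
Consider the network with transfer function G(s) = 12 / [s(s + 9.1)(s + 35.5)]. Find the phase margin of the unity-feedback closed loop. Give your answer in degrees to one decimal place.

Gain crossover: |G(jω)| = 1 at ω ≈ 0.0371 rad/s.
∠G(j0.0371) = −90° − arctan(0.0371/9.1) − arctan(0.0371/35.5) ≈ -90.29°
PM = 180° + (-90.29°) = 89.71°

89.7 deg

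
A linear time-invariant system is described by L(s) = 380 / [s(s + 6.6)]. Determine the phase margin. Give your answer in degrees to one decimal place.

19.2°

Gain crossover: |L(jω)| = 1 at ω ≈ 18.9 rad/s.
∠L(j18.9) = −90° − arctan(18.9/6.6) ≈ -160.79°
PM = 180° + (-160.79°) = 19.21°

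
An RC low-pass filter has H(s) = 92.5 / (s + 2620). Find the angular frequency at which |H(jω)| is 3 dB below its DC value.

2620 rad/sec

For a single-pole low-pass, the −3 dB point is at the pole: ω = 2620 rad/sec.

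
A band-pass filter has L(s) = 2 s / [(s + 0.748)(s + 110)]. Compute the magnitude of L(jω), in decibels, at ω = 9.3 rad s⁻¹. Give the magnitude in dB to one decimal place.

-34.9 dB

|j9.3| = 9.3
|j9.3 + 0.748| = √(9.3² + 0.748²) = 9.33
|j9.3 + 110| = √(9.3² + 110²) = 110.4
|L(j9.3)| = 2 × 9.3 / (9.33 × 110.4) = 0.018059
20 log₁₀(0.018059) = -34.87 dB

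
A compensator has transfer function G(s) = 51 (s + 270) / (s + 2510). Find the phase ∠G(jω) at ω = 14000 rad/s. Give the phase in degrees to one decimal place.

9.1°

∠(j14000 + 270) = arctan(14000/270) = 88.90°
∠(j14000 + 2510) = arctan(14000/2510) = 79.84°
∠G(j14000) = 88.90° − 79.84° = 9.06°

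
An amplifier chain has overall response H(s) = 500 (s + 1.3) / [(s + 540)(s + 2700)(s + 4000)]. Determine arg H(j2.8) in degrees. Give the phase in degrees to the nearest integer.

65 deg

∠(j2.8 + 1.3) = arctan(2.8/1.3) = 65.10°
∠(j2.8 + 540) = arctan(2.8/540) = 0.30°
∠(j2.8 + 2700) = arctan(2.8/2700) = 0.06°
∠(j2.8 + 4000) = arctan(2.8/4000) = 0.04°
∠H(j2.8) = 65.10° − (0.30° + 0.06° + 0.04°) = 64.70°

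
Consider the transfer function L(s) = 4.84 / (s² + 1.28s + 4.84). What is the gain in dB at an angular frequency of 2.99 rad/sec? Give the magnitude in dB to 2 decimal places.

-1.28 dB

|(j2.99)² + 1.28(j2.99) + 4.84| = |-4.1001 + j3.8272| = 5.609
|L(j2.99)| = 4.84 / 5.609 = 0.86293
20 log₁₀(0.86293) = -1.280 dB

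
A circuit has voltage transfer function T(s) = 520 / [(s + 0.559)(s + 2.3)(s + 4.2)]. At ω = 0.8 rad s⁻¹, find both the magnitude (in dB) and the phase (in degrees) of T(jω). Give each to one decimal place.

|j0.8 + 0.559| = √(0.8² + 0.559²) = 0.976
|j0.8 + 2.3| = √(0.8² + 2.3²) = 2.435
|j0.8 + 4.2| = √(0.8² + 4.2²) = 4.276
|T(j0.8)| = 520 / (0.976 × 2.435 × 4.276) = 51.175
20 log₁₀(51.175) = 34.18 dB
∠(j0.8 + 0.559) = arctan(0.8/0.559) = 55.06°
∠(j0.8 + 2.3) = arctan(0.8/2.3) = 19.18°
∠(j0.8 + 4.2) = arctan(0.8/4.2) = 10.78°
∠T(j0.8) = − (55.06° + 19.18° + 10.78°) = -85.02°

|T| = 34.2 dB, ∠T = -85.0°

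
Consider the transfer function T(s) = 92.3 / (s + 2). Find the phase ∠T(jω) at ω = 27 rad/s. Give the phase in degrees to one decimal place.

∠(j27 + 2) = arctan(27/2) = 85.76°
∠T(j27) = −85.76° = -85.76°

-85.8°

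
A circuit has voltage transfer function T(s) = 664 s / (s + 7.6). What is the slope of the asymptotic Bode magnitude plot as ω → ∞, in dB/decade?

With 1 zero and 1 pole, the high-frequency asymptotic slope is 20 × (1 − 1) = 0 dB/decade.

0 dB/decade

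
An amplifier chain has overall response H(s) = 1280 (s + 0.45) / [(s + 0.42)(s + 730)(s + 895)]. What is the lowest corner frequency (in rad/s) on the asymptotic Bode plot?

0.42 rad/s

Break frequencies occur at each pole and zero magnitude: 0.42 rad/s, 0.45 rad/s, 730 rad/s, 895 rad/s.
The lowest is 0.42 rad/s.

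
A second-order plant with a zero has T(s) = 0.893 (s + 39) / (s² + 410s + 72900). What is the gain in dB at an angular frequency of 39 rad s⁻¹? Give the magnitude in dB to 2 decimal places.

-63.44 dB

|j39 + 39| = √(39² + 39²) = 55.15
|(j39)² + 410(j39) + 72900| = |71379 + j15990| = 7.315e+04
|T(j39)| = 0.893 × 55.15 / 7.315e+04 = 0.00067333
20 log₁₀(0.00067333) = -63.435 dB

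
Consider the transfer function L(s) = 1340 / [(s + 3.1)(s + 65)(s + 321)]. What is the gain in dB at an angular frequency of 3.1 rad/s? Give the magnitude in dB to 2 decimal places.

-36.69 dB

|j3.1 + 3.1| = √(3.1² + 3.1²) = 4.384
|j3.1 + 65| = √(3.1² + 65²) = 65.07
|j3.1 + 321| = √(3.1² + 321²) = 321
|L(j3.1)| = 1340 / (4.384 × 65.07 × 321) = 0.014632
20 log₁₀(0.014632) = -36.694 dB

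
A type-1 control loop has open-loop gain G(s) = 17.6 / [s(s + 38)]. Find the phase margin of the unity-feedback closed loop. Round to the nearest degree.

Gain crossover: |G(jω)| = 1 at ω ≈ 0.463 rad s⁻¹.
∠G(j0.463) = −90° − arctan(0.463/38) ≈ -90.70°
PM = 180° + (-90.70°) = 89.30°

89 deg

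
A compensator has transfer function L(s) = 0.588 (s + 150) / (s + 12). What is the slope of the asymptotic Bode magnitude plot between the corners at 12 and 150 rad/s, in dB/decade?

In this band the factors already past their corner are: pole at 12; net slope = -20 dB/decade.

-20 dB/decade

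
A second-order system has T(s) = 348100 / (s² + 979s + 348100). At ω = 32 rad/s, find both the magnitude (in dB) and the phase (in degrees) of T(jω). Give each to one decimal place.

|T| = -0.0 dB, ∠T = -5.2°

|(j32)² + 979(j32) + 348100| = |3.4708e+05 + j31328| = 3.485e+05
|T(j32)| = 348100 / 3.485e+05 = 0.99889
20 log₁₀(0.99889) = -0.01 dB
∠[(j32)² + 979(j32) + 348100] = ∠[3.4708e+05 + j31328] = 5.16°
∠T(j32) = −5.16° = -5.16°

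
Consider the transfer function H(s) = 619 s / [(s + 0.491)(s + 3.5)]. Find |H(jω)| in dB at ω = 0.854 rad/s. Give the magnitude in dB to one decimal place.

|j0.854| = 0.854
|j0.854 + 0.491| = √(0.854² + 0.491²) = 0.9851
|j0.854 + 3.5| = √(0.854² + 3.5²) = 3.603
|H(j0.854)| = 619 × 0.854 / (0.9851 × 3.603) = 148.95
20 log₁₀(148.95) = 43.46 dB

43.5 dB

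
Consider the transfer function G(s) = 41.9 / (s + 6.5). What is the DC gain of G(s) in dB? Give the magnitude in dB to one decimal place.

16.2 dB

G(0) = 41.9 / 6.5 = 6.4462
20 log₁₀(6.4462) = 16.19 dB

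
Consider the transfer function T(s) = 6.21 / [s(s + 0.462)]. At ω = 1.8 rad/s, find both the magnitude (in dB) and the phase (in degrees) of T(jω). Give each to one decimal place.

|j1.8 + 0.462| = √(1.8² + 0.462²) = 1.858
|j1.8| = 1.8
|T(j1.8)| = 6.21 / (1.858 × 1.8) = 1.8565
20 log₁₀(1.8565) = 5.37 dB
∠(j1.8 + 0.462) = arctan(1.8/0.462) = 75.60°
∠(j1.8) = 90.00°
∠T(j1.8) = − (75.60° + 90.00°) = -165.60°

|T| = 5.4 dB, ∠T = -165.6°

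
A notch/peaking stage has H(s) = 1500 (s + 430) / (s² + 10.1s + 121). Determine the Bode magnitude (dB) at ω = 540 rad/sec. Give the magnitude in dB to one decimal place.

11.0 dB

|j540 + 430| = √(540² + 430²) = 690.3
|(j540)² + 10.1(j540) + 121| = |-2.9148e+05 + j5454| = 2.915e+05
|H(j540)| = 1500 × 690.3 / 2.915e+05 = 3.5517
20 log₁₀(3.5517) = 11.01 dB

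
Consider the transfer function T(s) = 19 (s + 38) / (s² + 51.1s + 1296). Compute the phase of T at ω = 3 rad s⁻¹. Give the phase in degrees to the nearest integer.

-2°

∠(j3 + 38) = arctan(3/38) = 4.51°
∠[(j3)² + 51.1(j3) + 1296] = ∠[1287 + j153.3] = 6.79°
∠T(j3) = 4.51° − 6.79° = -2.28°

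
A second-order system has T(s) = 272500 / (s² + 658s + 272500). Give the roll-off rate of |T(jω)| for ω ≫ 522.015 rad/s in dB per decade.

-40 dB/decade

With 0 zeros and 2 poles, the high-frequency asymptotic slope is 20 × (0 − 2) = -40 dB/decade.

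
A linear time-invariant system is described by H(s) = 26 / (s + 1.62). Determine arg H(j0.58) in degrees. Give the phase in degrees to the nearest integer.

∠(j0.58 + 1.62) = arctan(0.58/1.62) = 19.70°
∠H(j0.58) = −19.70° = -19.70°

-20°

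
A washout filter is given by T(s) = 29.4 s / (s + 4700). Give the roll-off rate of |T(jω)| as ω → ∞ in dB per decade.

0 dB/decade

With 1 zero and 1 pole, the high-frequency asymptotic slope is 20 × (1 − 1) = 0 dB/decade.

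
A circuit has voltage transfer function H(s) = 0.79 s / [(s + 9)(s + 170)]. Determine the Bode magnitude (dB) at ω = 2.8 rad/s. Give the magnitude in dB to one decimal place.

|j2.8| = 2.8
|j2.8 + 9| = √(2.8² + 9²) = 9.425
|j2.8 + 170| = √(2.8² + 170²) = 170
|H(j2.8)| = 0.79 × 2.8 / (9.425 × 170) = 0.0013803
20 log₁₀(0.0013803) = -57.20 dB

-57.2 dB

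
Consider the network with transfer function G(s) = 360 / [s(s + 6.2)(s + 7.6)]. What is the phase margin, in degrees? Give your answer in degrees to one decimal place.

18.0 deg

Gain crossover: |G(jω)| = 1 at ω ≈ 4.98 rad/sec.
∠G(j4.98) = −90° − arctan(4.98/6.2) − arctan(4.98/7.6) ≈ -162.02°
PM = 180° + (-162.02°) = 17.98°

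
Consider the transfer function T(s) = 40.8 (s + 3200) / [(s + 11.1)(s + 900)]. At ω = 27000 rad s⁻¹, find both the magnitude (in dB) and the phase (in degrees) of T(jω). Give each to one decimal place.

|j27000 + 3200| = √(27000² + 3200²) = 2.719e+04
|j27000 + 11.1| = √(27000² + 11.1²) = 2.7e+04
|j27000 + 900| = √(27000² + 900²) = 2.701e+04
|T(j27000)| = 40.8 × 2.719e+04 / (2.7e+04 × 2.701e+04) = 0.0015208
20 log₁₀(0.0015208) = -56.36 dB
∠(j27000 + 3200) = arctan(27000/3200) = 83.24°
∠(j27000 + 11.1) = arctan(27000/11.1) = 89.98°
∠(j27000 + 900) = arctan(27000/900) = 88.09°
∠T(j27000) = 83.24° − (89.98° + 88.09°) = -94.83°

|T| = -56.4 dB, ∠T = -94.8 deg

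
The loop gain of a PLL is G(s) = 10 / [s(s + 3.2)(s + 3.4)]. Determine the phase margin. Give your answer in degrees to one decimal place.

60.7°

Gain crossover: |G(jω)| = 1 at ω ≈ 0.86 rad/s.
∠G(j0.86) = −90° − arctan(0.86/3.2) − arctan(0.86/3.4) ≈ -119.25°
PM = 180° + (-119.25°) = 60.75°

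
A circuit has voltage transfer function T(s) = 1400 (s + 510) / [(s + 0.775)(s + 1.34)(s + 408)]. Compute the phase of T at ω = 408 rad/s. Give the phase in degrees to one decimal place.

∠(j408 + 510) = arctan(408/510) = 38.66°
∠(j408 + 0.775) = arctan(408/0.775) = 89.89°
∠(j408 + 1.34) = arctan(408/1.34) = 89.81°
∠(j408 + 408) = arctan(408/408) = 45.00°
∠T(j408) = 38.66° − (89.89° + 89.81° + 45.00°) = -186.04°

-186.0°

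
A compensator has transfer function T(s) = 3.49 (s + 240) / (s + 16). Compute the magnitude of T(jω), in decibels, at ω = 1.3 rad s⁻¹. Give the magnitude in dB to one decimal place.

|j1.3 + 240| = √(1.3² + 240²) = 240
|j1.3 + 16| = √(1.3² + 16²) = 16.05
|T(j1.3)| = 3.49 × 240 / 16.05 = 52.179
20 log₁₀(52.179) = 34.35 dB

34.3 dB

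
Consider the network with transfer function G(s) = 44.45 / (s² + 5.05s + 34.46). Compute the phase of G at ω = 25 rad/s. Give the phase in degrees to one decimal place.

∠[(j25)² + 5.05(j25) + 34.46] = ∠[-590.54 + j126.25] = 167.93°
∠G(j25) = −167.93° = -167.93°

-167.9 deg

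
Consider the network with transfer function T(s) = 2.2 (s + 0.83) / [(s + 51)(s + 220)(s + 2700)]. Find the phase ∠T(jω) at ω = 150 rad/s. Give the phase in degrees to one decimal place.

-19.0°

∠(j150 + 0.83) = arctan(150/0.83) = 89.68°
∠(j150 + 51) = arctan(150/51) = 71.22°
∠(j150 + 220) = arctan(150/220) = 34.29°
∠(j150 + 2700) = arctan(150/2700) = 3.18°
∠T(j150) = 89.68° − (71.22° + 34.29° + 3.18°) = -19.01°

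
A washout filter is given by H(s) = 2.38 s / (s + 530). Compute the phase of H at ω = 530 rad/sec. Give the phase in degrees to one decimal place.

∠(j530) = 90.00°
∠(j530 + 530) = arctan(530/530) = 45.00°
∠H(j530) = 90.00° − 45.00° = 45.00°

45.0°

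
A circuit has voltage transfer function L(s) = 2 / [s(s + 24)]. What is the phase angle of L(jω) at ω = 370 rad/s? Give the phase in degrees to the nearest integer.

∠(j370 + 24) = arctan(370/24) = 86.29°
∠(j370) = 90.00°
∠L(j370) = − (86.29° + 90.00°) = -176.29°

-176 deg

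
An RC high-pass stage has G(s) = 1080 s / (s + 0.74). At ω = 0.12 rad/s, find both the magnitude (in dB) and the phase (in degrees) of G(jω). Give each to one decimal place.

|G| = 44.8 dB, ∠G = 80.8°

|j0.12| = 0.12
|j0.12 + 0.74| = √(0.12² + 0.74²) = 0.7497
|G(j0.12)| = 1080 × 0.12 / 0.7497 = 172.88
20 log₁₀(172.88) = 44.75 dB
∠(j0.12) = 90.00°
∠(j0.12 + 0.74) = arctan(0.12/0.74) = 9.21°
∠G(j0.12) = 90.00° − 9.21° = 80.79°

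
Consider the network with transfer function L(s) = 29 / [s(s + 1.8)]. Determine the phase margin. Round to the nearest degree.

19°

Gain crossover: |L(jω)| = 1 at ω ≈ 5.24 rad/s.
∠L(j5.24) = −90° − arctan(5.24/1.8) ≈ -161.03°
PM = 180° + (-161.03°) = 18.97°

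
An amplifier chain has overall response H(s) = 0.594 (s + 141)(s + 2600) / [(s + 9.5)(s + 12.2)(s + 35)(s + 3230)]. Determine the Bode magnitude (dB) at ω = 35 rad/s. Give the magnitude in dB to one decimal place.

-59.6 dB

|j35 + 141| = √(35² + 141²) = 145.3
|j35 + 2600| = √(35² + 2600²) = 2600
|j35 + 9.5| = √(35² + 9.5²) = 36.27
|j35 + 12.2| = √(35² + 12.2²) = 37.07
|j35 + 35| = √(35² + 35²) = 49.5
|j35 + 3230| = √(35² + 3230²) = 3230
|H(j35)| = 0.594 × 145.3 × 2600 / (36.27 × 37.07 × 49.5 × 3230) = 0.001044
20 log₁₀(0.001044) = -59.63 dB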